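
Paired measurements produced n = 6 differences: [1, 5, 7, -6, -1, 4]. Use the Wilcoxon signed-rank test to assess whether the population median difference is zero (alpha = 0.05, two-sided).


Step 1: Drop any zero differences (none here) and take |d_i|.
|d| = [1, 5, 7, 6, 1, 4]
Step 2: Midrank |d_i| (ties get averaged ranks).
ranks: |1|->1.5, |5|->4, |7|->6, |6|->5, |1|->1.5, |4|->3
Step 3: Attach original signs; sum ranks with positive sign and with negative sign.
W+ = 1.5 + 4 + 6 + 3 = 14.5
W- = 5 + 1.5 = 6.5
(Check: W+ + W- = 21 should equal n(n+1)/2 = 21.)
Step 4: Test statistic W = min(W+, W-) = 6.5.
Step 5: Ties in |d|, so use the tie-corrected normal approximation.
        E[W] = n(n+1)/4 = 6*7/4 = 10.5.
        Tie groups: |d|=1 (t=2); sum(t^3 - t) = 6.
        Var[W] = n(n+1)(2n+1)/24 - sum(t^3-t)/48 = 546/24 - 6/48 = 22.625.
        z = (W - E[W]) / sqrt(Var[W]) = (6.5 - 10.5) / 4.7566 = -0.8409.
        Two-sided p = 2*Phi(z) = 0.400381.
Step 6: alpha = 0.05. fail to reject H0.

W+ = 14.5, W- = 6.5, W = min = 6.5, p = 0.400381, fail to reject H0.


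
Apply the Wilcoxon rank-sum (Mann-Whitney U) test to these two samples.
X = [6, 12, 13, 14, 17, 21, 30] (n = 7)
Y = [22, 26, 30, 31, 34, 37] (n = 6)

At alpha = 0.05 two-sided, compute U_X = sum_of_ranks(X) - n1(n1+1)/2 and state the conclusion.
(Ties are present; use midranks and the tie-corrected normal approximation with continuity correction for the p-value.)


Step 1: Combine and sort all 13 observations; assign midranks.
sorted (value, group): (6,X), (12,X), (13,X), (14,X), (17,X), (21,X), (22,Y), (26,Y), (30,X), (30,Y), (31,Y), (34,Y), (37,Y)
ranks: 6->1, 12->2, 13->3, 14->4, 17->5, 21->6, 22->7, 26->8, 30->9.5, 30->9.5, 31->11, 34->12, 37->13
Step 2: Rank sum for X: R1 = 1 + 2 + 3 + 4 + 5 + 6 + 9.5 = 30.5.
Step 3: U_X = R1 - n1(n1+1)/2 = 30.5 - 7*8/2 = 30.5 - 28 = 2.5.
       U_Y = n1*n2 - U_X = 42 - 2.5 = 39.5.
Step 4: Ties are present, so use the tie-corrected normal approximation (with continuity correction) for the p-value.
Step 5: p-value = 0.010025; compare to alpha = 0.05. reject H0.

U_X = 2.5, p = 0.010025, reject H0 at alpha = 0.05.


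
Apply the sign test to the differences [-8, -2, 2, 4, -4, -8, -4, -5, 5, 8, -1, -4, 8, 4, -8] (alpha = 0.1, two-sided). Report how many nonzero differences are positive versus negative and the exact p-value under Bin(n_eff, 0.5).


Step 1: Discard zero differences. Original n = 15; n_eff = number of nonzero differences = 15.
Nonzero differences (with sign): -8, -2, +2, +4, -4, -8, -4, -5, +5, +8, -1, -4, +8, +4, -8
Step 2: Count signs: positive = 6, negative = 9.
Step 3: Under H0: P(positive) = 0.5, so the number of positives S ~ Bin(15, 0.5).
Step 4: Two-sided exact p-value = sum of Bin(15,0.5) probabilities at or below the observed probability = 0.607239.
Step 5: alpha = 0.1. fail to reject H0.

n_eff = 15, pos = 6, neg = 9, p = 0.607239, fail to reject H0.


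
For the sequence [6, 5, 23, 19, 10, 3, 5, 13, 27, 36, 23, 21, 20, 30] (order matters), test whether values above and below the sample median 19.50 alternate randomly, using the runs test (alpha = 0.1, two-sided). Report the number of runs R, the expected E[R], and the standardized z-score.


Step 1: Compute median = 19.50; label A = above, B = below.
Labels in order: BBABBBBBAAAAAA  (n_A = 7, n_B = 7)
Step 2: Count runs R = 4.
Step 3: Under H0 (random ordering), E[R] = 2*n_A*n_B/(n_A+n_B) + 1 = 2*7*7/14 + 1 = 8.0000.
        Var[R] = 2*n_A*n_B*(2*n_A*n_B - n_A - n_B) / ((n_A+n_B)^2 * (n_A+n_B-1)) = 8232/2548 = 3.2308.
        SD[R] = 1.7974.
Step 4: Continuity-corrected z = (R + 0.5 - E[R]) / SD[R] = (4 + 0.5 - 8.0000) / 1.7974 = -1.9472.
Step 5: Two-sided p-value via normal approximation = 2*(1 - Phi(|z|)) = 0.051508.
Step 6: alpha = 0.1. reject H0.

R = 4, z = -1.9472, p = 0.051508, reject H0.


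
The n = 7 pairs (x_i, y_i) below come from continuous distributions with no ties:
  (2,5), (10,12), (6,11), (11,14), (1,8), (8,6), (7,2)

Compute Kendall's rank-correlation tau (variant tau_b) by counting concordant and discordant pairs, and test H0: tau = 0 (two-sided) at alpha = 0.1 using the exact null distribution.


Step 1: Enumerate the 21 unordered pairs (i,j) with i<j and classify each by sign(x_j-x_i) * sign(y_j-y_i).
  (1,2):dx=+8,dy=+7->C; (1,3):dx=+4,dy=+6->C; (1,4):dx=+9,dy=+9->C; (1,5):dx=-1,dy=+3->D
  (1,6):dx=+6,dy=+1->C; (1,7):dx=+5,dy=-3->D; (2,3):dx=-4,dy=-1->C; (2,4):dx=+1,dy=+2->C
  (2,5):dx=-9,dy=-4->C; (2,6):dx=-2,dy=-6->C; (2,7):dx=-3,dy=-10->C; (3,4):dx=+5,dy=+3->C
  (3,5):dx=-5,dy=-3->C; (3,6):dx=+2,dy=-5->D; (3,7):dx=+1,dy=-9->D; (4,5):dx=-10,dy=-6->C
  (4,6):dx=-3,dy=-8->C; (4,7):dx=-4,dy=-12->C; (5,6):dx=+7,dy=-2->D; (5,7):dx=+6,dy=-6->D
  (6,7):dx=-1,dy=-4->C
Step 2: C = 15, D = 6, total pairs = 21.
Step 3: tau = (C - D)/(n(n-1)/2) = (15 - 6)/21 = 0.428571.
Step 4: Exact two-sided p-value (enumerate n! = 5040 permutations of y under H0): p = 0.238889.
Step 5: alpha = 0.1. fail to reject H0.

tau_b = 0.4286 (C=15, D=6), p = 0.238889, fail to reject H0.


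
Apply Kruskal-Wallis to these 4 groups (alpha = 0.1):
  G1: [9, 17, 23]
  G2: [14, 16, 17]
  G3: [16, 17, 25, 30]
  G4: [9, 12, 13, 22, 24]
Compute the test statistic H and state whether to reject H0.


Step 1: Combine all N = 15 observations and assign midranks.
sorted (value, group, rank): (9,G1,1.5), (9,G4,1.5), (12,G4,3), (13,G4,4), (14,G2,5), (16,G2,6.5), (16,G3,6.5), (17,G1,9), (17,G2,9), (17,G3,9), (22,G4,11), (23,G1,12), (24,G4,13), (25,G3,14), (30,G3,15)
Step 2: Sum ranks within each group.
R_1 = 22.5 (n_1 = 3)
R_2 = 20.5 (n_2 = 3)
R_3 = 44.5 (n_3 = 4)
R_4 = 32.5 (n_4 = 5)
Step 3: H = 12/(N(N+1)) * sum(R_i^2/n_i) - 3(N+1)
     = 12/(15*16) * (22.5^2/3 + 20.5^2/3 + 44.5^2/4 + 32.5^2/5) - 3*16
     = 0.050000 * 1015.15 - 48
     = 2.757292.
Step 4: Ties present; correction factor C = 1 - 36/(15^3 - 15) = 0.989286. Corrected H = 2.757292 / 0.989286 = 2.787154.
Step 5: Under H0, H ~ chi^2(3); p-value = 0.425619.
Step 6: alpha = 0.1. fail to reject H0.

H = 2.7872, df = 3, p = 0.425619, fail to reject H0.


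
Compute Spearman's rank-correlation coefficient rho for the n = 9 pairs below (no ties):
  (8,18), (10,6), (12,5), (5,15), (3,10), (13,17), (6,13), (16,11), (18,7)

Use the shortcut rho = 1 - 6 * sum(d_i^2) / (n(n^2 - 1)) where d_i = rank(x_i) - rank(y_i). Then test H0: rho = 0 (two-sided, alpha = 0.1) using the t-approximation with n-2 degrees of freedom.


Step 1: Rank x and y separately (midranks; no ties here).
rank(x): 8->4, 10->5, 12->6, 5->2, 3->1, 13->7, 6->3, 16->8, 18->9
rank(y): 18->9, 6->2, 5->1, 15->7, 10->4, 17->8, 13->6, 11->5, 7->3
Step 2: d_i = R_x(i) - R_y(i); compute d_i^2.
  (4-9)^2=25, (5-2)^2=9, (6-1)^2=25, (2-7)^2=25, (1-4)^2=9, (7-8)^2=1, (3-6)^2=9, (8-5)^2=9, (9-3)^2=36
sum(d^2) = 148.
Step 3: rho = 1 - 6*148 / (9*(9^2 - 1)) = 1 - 888/720 = -0.233333.
Step 4: Under H0, t = rho * sqrt((n-2)/(1-rho^2)) = -0.6349 ~ t(7).
Step 5: Two-sided p-value from the t-distribution with 7 df = 0.545699.
Step 6: alpha = 0.1. fail to reject H0.

rho = -0.2333, p = 0.545699, fail to reject H0 at alpha = 0.1.


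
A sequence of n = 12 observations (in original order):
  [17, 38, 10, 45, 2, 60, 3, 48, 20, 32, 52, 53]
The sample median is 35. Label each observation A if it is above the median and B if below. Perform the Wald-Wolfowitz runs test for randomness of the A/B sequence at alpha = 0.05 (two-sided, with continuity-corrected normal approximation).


Step 1: Compute median = 35; label A = above, B = below.
Labels in order: BABABABABBAA  (n_A = 6, n_B = 6)
Step 2: Count runs R = 10.
Step 3: Under H0 (random ordering), E[R] = 2*n_A*n_B/(n_A+n_B) + 1 = 2*6*6/12 + 1 = 7.0000.
        Var[R] = 2*n_A*n_B*(2*n_A*n_B - n_A - n_B) / ((n_A+n_B)^2 * (n_A+n_B-1)) = 4320/1584 = 2.7273.
        SD[R] = 1.6514.
Step 4: Continuity-corrected z = (R - 0.5 - E[R]) / SD[R] = (10 - 0.5 - 7.0000) / 1.6514 = 1.5138.
Step 5: Two-sided p-value via normal approximation = 2*(1 - Phi(|z|)) = 0.130070.
Step 6: alpha = 0.05. fail to reject H0.

R = 10, z = 1.5138, p = 0.130070, fail to reject H0.


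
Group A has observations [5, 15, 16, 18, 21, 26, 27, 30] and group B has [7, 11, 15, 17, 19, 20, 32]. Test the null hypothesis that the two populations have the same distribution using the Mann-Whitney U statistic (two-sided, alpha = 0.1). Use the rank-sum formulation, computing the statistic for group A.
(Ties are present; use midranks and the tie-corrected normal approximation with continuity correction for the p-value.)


Step 1: Combine and sort all 15 observations; assign midranks.
sorted (value, group): (5,X), (7,Y), (11,Y), (15,X), (15,Y), (16,X), (17,Y), (18,X), (19,Y), (20,Y), (21,X), (26,X), (27,X), (30,X), (32,Y)
ranks: 5->1, 7->2, 11->3, 15->4.5, 15->4.5, 16->6, 17->7, 18->8, 19->9, 20->10, 21->11, 26->12, 27->13, 30->14, 32->15
Step 2: Rank sum for X: R1 = 1 + 4.5 + 6 + 8 + 11 + 12 + 13 + 14 = 69.5.
Step 3: U_X = R1 - n1(n1+1)/2 = 69.5 - 8*9/2 = 69.5 - 36 = 33.5.
       U_Y = n1*n2 - U_X = 56 - 33.5 = 22.5.
Step 4: Ties are present, so use the tie-corrected normal approximation (with continuity correction) for the p-value.
Step 5: p-value = 0.562485; compare to alpha = 0.1. fail to reject H0.

U_X = 33.5, p = 0.562485, fail to reject H0 at alpha = 0.1.


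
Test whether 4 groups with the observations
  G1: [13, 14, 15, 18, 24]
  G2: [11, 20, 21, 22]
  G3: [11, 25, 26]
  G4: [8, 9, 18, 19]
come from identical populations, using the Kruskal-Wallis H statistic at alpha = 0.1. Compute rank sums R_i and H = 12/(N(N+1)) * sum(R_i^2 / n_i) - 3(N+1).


Step 1: Combine all N = 16 observations and assign midranks.
sorted (value, group, rank): (8,G4,1), (9,G4,2), (11,G2,3.5), (11,G3,3.5), (13,G1,5), (14,G1,6), (15,G1,7), (18,G1,8.5), (18,G4,8.5), (19,G4,10), (20,G2,11), (21,G2,12), (22,G2,13), (24,G1,14), (25,G3,15), (26,G3,16)
Step 2: Sum ranks within each group.
R_1 = 40.5 (n_1 = 5)
R_2 = 39.5 (n_2 = 4)
R_3 = 34.5 (n_3 = 3)
R_4 = 21.5 (n_4 = 4)
Step 3: H = 12/(N(N+1)) * sum(R_i^2/n_i) - 3(N+1)
     = 12/(16*17) * (40.5^2/5 + 39.5^2/4 + 34.5^2/3 + 21.5^2/4) - 3*17
     = 0.044118 * 1230.42 - 51
     = 3.283456.
Step 4: Ties present; correction factor C = 1 - 12/(16^3 - 16) = 0.997059. Corrected H = 3.283456 / 0.997059 = 3.293142.
Step 5: Under H0, H ~ chi^2(3); p-value = 0.348598.
Step 6: alpha = 0.1. fail to reject H0.

H = 3.2931, df = 3, p = 0.348598, fail to reject H0.


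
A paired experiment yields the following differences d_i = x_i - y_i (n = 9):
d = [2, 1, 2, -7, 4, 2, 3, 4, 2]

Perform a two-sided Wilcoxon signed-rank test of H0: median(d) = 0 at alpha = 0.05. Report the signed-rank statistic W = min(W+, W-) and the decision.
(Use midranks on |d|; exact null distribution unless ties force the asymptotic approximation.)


Step 1: Drop any zero differences (none here) and take |d_i|.
|d| = [2, 1, 2, 7, 4, 2, 3, 4, 2]
Step 2: Midrank |d_i| (ties get averaged ranks).
ranks: |2|->3.5, |1|->1, |2|->3.5, |7|->9, |4|->7.5, |2|->3.5, |3|->6, |4|->7.5, |2|->3.5
Step 3: Attach original signs; sum ranks with positive sign and with negative sign.
W+ = 3.5 + 1 + 3.5 + 7.5 + 3.5 + 6 + 7.5 + 3.5 = 36
W- = 9 = 9
(Check: W+ + W- = 45 should equal n(n+1)/2 = 45.)
Step 4: Test statistic W = min(W+, W-) = 9.
Step 5: Ties in |d|, so use the tie-corrected normal approximation.
        E[W] = n(n+1)/4 = 9*10/4 = 22.5.
        Tie groups: |d|=2 (t=4), |d|=4 (t=2); sum(t^3 - t) = 66.
        Var[W] = n(n+1)(2n+1)/24 - sum(t^3-t)/48 = 1710/24 - 66/48 = 69.875.
        z = (W - E[W]) / sqrt(Var[W]) = (9 - 22.5) / 8.3591 = -1.6150.
        Two-sided p = 2*Phi(z) = 0.106310.
Step 6: alpha = 0.05. fail to reject H0.

W+ = 36, W- = 9, W = min = 9, p = 0.106310, fail to reject H0.


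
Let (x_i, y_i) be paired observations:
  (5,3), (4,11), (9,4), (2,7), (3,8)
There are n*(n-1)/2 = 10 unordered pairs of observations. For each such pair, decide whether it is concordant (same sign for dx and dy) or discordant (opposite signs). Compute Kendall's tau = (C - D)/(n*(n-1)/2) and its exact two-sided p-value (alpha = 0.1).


Step 1: Enumerate the 10 unordered pairs (i,j) with i<j and classify each by sign(x_j-x_i) * sign(y_j-y_i).
  (1,2):dx=-1,dy=+8->D; (1,3):dx=+4,dy=+1->C; (1,4):dx=-3,dy=+4->D; (1,5):dx=-2,dy=+5->D
  (2,3):dx=+5,dy=-7->D; (2,4):dx=-2,dy=-4->C; (2,5):dx=-1,dy=-3->C; (3,4):dx=-7,dy=+3->D
  (3,5):dx=-6,dy=+4->D; (4,5):dx=+1,dy=+1->C
Step 2: C = 4, D = 6, total pairs = 10.
Step 3: tau = (C - D)/(n(n-1)/2) = (4 - 6)/10 = -0.200000.
Step 4: Exact two-sided p-value (enumerate n! = 120 permutations of y under H0): p = 0.816667.
Step 5: alpha = 0.1. fail to reject H0.

tau_b = -0.2000 (C=4, D=6), p = 0.816667, fail to reject H0.


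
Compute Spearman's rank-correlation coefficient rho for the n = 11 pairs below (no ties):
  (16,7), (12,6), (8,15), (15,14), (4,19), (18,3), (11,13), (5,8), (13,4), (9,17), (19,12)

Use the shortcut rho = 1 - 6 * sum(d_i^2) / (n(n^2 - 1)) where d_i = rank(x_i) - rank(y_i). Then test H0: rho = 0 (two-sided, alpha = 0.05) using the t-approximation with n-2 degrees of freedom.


Step 1: Rank x and y separately (midranks; no ties here).
rank(x): 16->9, 12->6, 8->3, 15->8, 4->1, 18->10, 11->5, 5->2, 13->7, 9->4, 19->11
rank(y): 7->4, 6->3, 15->9, 14->8, 19->11, 3->1, 13->7, 8->5, 4->2, 17->10, 12->6
Step 2: d_i = R_x(i) - R_y(i); compute d_i^2.
  (9-4)^2=25, (6-3)^2=9, (3-9)^2=36, (8-8)^2=0, (1-11)^2=100, (10-1)^2=81, (5-7)^2=4, (2-5)^2=9, (7-2)^2=25, (4-10)^2=36, (11-6)^2=25
sum(d^2) = 350.
Step 3: rho = 1 - 6*350 / (11*(11^2 - 1)) = 1 - 2100/1320 = -0.590909.
Step 4: Under H0, t = rho * sqrt((n-2)/(1-rho^2)) = -2.1974 ~ t(9).
Step 5: Two-sided p-value from the t-distribution with 9 df = 0.055576.
Step 6: alpha = 0.05. fail to reject H0.

rho = -0.5909, p = 0.055576, fail to reject H0 at alpha = 0.05.


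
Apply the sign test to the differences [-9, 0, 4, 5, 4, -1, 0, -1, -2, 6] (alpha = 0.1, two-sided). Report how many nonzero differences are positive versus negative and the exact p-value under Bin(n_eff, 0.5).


Step 1: Discard zero differences. Original n = 10; n_eff = number of nonzero differences = 8.
Nonzero differences (with sign): -9, +4, +5, +4, -1, -1, -2, +6
Step 2: Count signs: positive = 4, negative = 4.
Step 3: Under H0: P(positive) = 0.5, so the number of positives S ~ Bin(8, 0.5).
Step 4: Two-sided exact p-value = sum of Bin(8,0.5) probabilities at or below the observed probability = 1.000000.
Step 5: alpha = 0.1. fail to reject H0.

n_eff = 8, pos = 4, neg = 4, p = 1.000000, fail to reject H0.


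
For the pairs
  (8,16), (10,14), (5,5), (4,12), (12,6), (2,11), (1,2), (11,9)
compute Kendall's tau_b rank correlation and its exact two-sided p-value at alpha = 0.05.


Step 1: Enumerate the 28 unordered pairs (i,j) with i<j and classify each by sign(x_j-x_i) * sign(y_j-y_i).
  (1,2):dx=+2,dy=-2->D; (1,3):dx=-3,dy=-11->C; (1,4):dx=-4,dy=-4->C; (1,5):dx=+4,dy=-10->D
  (1,6):dx=-6,dy=-5->C; (1,7):dx=-7,dy=-14->C; (1,8):dx=+3,dy=-7->D; (2,3):dx=-5,dy=-9->C
  (2,4):dx=-6,dy=-2->C; (2,5):dx=+2,dy=-8->D; (2,6):dx=-8,dy=-3->C; (2,7):dx=-9,dy=-12->C
  (2,8):dx=+1,dy=-5->D; (3,4):dx=-1,dy=+7->D; (3,5):dx=+7,dy=+1->C; (3,6):dx=-3,dy=+6->D
  (3,7):dx=-4,dy=-3->C; (3,8):dx=+6,dy=+4->C; (4,5):dx=+8,dy=-6->D; (4,6):dx=-2,dy=-1->C
  (4,7):dx=-3,dy=-10->C; (4,8):dx=+7,dy=-3->D; (5,6):dx=-10,dy=+5->D; (5,7):dx=-11,dy=-4->C
  (5,8):dx=-1,dy=+3->D; (6,7):dx=-1,dy=-9->C; (6,8):dx=+9,dy=-2->D; (7,8):dx=+10,dy=+7->C
Step 2: C = 16, D = 12, total pairs = 28.
Step 3: tau = (C - D)/(n(n-1)/2) = (16 - 12)/28 = 0.142857.
Step 4: Exact two-sided p-value (enumerate n! = 40320 permutations of y under H0): p = 0.719544.
Step 5: alpha = 0.05. fail to reject H0.

tau_b = 0.1429 (C=16, D=12), p = 0.719544, fail to reject H0.


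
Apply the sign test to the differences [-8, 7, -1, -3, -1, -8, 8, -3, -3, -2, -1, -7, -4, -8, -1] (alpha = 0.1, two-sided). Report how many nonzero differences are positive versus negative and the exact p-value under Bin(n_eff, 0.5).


Step 1: Discard zero differences. Original n = 15; n_eff = number of nonzero differences = 15.
Nonzero differences (with sign): -8, +7, -1, -3, -1, -8, +8, -3, -3, -2, -1, -7, -4, -8, -1
Step 2: Count signs: positive = 2, negative = 13.
Step 3: Under H0: P(positive) = 0.5, so the number of positives S ~ Bin(15, 0.5).
Step 4: Two-sided exact p-value = sum of Bin(15,0.5) probabilities at or below the observed probability = 0.007385.
Step 5: alpha = 0.1. reject H0.

n_eff = 15, pos = 2, neg = 13, p = 0.007385, reject H0.


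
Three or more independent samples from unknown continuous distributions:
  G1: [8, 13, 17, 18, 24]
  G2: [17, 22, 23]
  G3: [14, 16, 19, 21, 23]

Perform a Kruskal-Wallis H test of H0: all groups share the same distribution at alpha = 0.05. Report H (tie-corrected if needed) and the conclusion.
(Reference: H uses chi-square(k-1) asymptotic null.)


Step 1: Combine all N = 13 observations and assign midranks.
sorted (value, group, rank): (8,G1,1), (13,G1,2), (14,G3,3), (16,G3,4), (17,G1,5.5), (17,G2,5.5), (18,G1,7), (19,G3,8), (21,G3,9), (22,G2,10), (23,G2,11.5), (23,G3,11.5), (24,G1,13)
Step 2: Sum ranks within each group.
R_1 = 28.5 (n_1 = 5)
R_2 = 27 (n_2 = 3)
R_3 = 35.5 (n_3 = 5)
Step 3: H = 12/(N(N+1)) * sum(R_i^2/n_i) - 3(N+1)
     = 12/(13*14) * (28.5^2/5 + 27^2/3 + 35.5^2/5) - 3*14
     = 0.065934 * 657.5 - 42
     = 1.351648.
Step 4: Ties present; correction factor C = 1 - 12/(13^3 - 13) = 0.994505. Corrected H = 1.351648 / 0.994505 = 1.359116.
Step 5: Under H0, H ~ chi^2(2); p-value = 0.506841.
Step 6: alpha = 0.05. fail to reject H0.

H = 1.3591, df = 2, p = 0.506841, fail to reject H0.


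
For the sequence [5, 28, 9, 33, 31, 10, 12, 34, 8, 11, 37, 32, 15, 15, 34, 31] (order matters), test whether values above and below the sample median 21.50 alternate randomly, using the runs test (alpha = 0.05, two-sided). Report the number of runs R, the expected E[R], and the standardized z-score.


Step 1: Compute median = 21.50; label A = above, B = below.
Labels in order: BABAABBABBAABBAA  (n_A = 8, n_B = 8)
Step 2: Count runs R = 10.
Step 3: Under H0 (random ordering), E[R] = 2*n_A*n_B/(n_A+n_B) + 1 = 2*8*8/16 + 1 = 9.0000.
        Var[R] = 2*n_A*n_B*(2*n_A*n_B - n_A - n_B) / ((n_A+n_B)^2 * (n_A+n_B-1)) = 14336/3840 = 3.7333.
        SD[R] = 1.9322.
Step 4: Continuity-corrected z = (R - 0.5 - E[R]) / SD[R] = (10 - 0.5 - 9.0000) / 1.9322 = 0.2588.
Step 5: Two-sided p-value via normal approximation = 2*(1 - Phi(|z|)) = 0.795809.
Step 6: alpha = 0.05. fail to reject H0.

R = 10, z = 0.2588, p = 0.795809, fail to reject H0.


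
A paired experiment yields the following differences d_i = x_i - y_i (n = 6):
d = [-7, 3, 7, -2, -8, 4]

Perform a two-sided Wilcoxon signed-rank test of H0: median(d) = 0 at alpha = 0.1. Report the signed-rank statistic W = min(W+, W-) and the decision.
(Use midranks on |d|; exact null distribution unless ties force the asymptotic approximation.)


Step 1: Drop any zero differences (none here) and take |d_i|.
|d| = [7, 3, 7, 2, 8, 4]
Step 2: Midrank |d_i| (ties get averaged ranks).
ranks: |7|->4.5, |3|->2, |7|->4.5, |2|->1, |8|->6, |4|->3
Step 3: Attach original signs; sum ranks with positive sign and with negative sign.
W+ = 2 + 4.5 + 3 = 9.5
W- = 4.5 + 1 + 6 = 11.5
(Check: W+ + W- = 21 should equal n(n+1)/2 = 21.)
Step 4: Test statistic W = min(W+, W-) = 9.5.
Step 5: Ties in |d|, so use the tie-corrected normal approximation.
        E[W] = n(n+1)/4 = 6*7/4 = 10.5.
        Tie groups: |d|=7 (t=2); sum(t^3 - t) = 6.
        Var[W] = n(n+1)(2n+1)/24 - sum(t^3-t)/48 = 546/24 - 6/48 = 22.625.
        z = (W - E[W]) / sqrt(Var[W]) = (9.5 - 10.5) / 4.7566 = -0.2102.
        Two-sided p = 2*Phi(z) = 0.833484.
Step 6: alpha = 0.1. fail to reject H0.

W+ = 9.5, W- = 11.5, W = min = 9.5, p = 0.833484, fail to reject H0.


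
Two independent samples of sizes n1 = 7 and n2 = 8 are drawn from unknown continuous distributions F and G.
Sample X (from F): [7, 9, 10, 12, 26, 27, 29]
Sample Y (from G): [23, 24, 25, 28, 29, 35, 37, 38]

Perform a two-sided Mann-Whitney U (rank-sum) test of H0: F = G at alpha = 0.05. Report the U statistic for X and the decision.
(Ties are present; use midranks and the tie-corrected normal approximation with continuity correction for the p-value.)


Step 1: Combine and sort all 15 observations; assign midranks.
sorted (value, group): (7,X), (9,X), (10,X), (12,X), (23,Y), (24,Y), (25,Y), (26,X), (27,X), (28,Y), (29,X), (29,Y), (35,Y), (37,Y), (38,Y)
ranks: 7->1, 9->2, 10->3, 12->4, 23->5, 24->6, 25->7, 26->8, 27->9, 28->10, 29->11.5, 29->11.5, 35->13, 37->14, 38->15
Step 2: Rank sum for X: R1 = 1 + 2 + 3 + 4 + 8 + 9 + 11.5 = 38.5.
Step 3: U_X = R1 - n1(n1+1)/2 = 38.5 - 7*8/2 = 38.5 - 28 = 10.5.
       U_Y = n1*n2 - U_X = 56 - 10.5 = 45.5.
Step 4: Ties are present, so use the tie-corrected normal approximation (with continuity correction) for the p-value.
Step 5: p-value = 0.048939; compare to alpha = 0.05. reject H0.

U_X = 10.5, p = 0.048939, reject H0 at alpha = 0.05.


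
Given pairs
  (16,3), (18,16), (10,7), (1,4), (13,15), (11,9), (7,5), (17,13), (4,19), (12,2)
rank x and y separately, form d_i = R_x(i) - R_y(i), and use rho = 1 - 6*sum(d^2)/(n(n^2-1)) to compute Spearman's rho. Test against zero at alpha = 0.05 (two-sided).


Step 1: Rank x and y separately (midranks; no ties here).
rank(x): 16->8, 18->10, 10->4, 1->1, 13->7, 11->5, 7->3, 17->9, 4->2, 12->6
rank(y): 3->2, 16->9, 7->5, 4->3, 15->8, 9->6, 5->4, 13->7, 19->10, 2->1
Step 2: d_i = R_x(i) - R_y(i); compute d_i^2.
  (8-2)^2=36, (10-9)^2=1, (4-5)^2=1, (1-3)^2=4, (7-8)^2=1, (5-6)^2=1, (3-4)^2=1, (9-7)^2=4, (2-10)^2=64, (6-1)^2=25
sum(d^2) = 138.
Step 3: rho = 1 - 6*138 / (10*(10^2 - 1)) = 1 - 828/990 = 0.163636.
Step 4: Under H0, t = rho * sqrt((n-2)/(1-rho^2)) = 0.4692 ~ t(8).
Step 5: Two-sided p-value from the t-distribution with 8 df = 0.651477.
Step 6: alpha = 0.05. fail to reject H0.

rho = 0.1636, p = 0.651477, fail to reject H0 at alpha = 0.05.


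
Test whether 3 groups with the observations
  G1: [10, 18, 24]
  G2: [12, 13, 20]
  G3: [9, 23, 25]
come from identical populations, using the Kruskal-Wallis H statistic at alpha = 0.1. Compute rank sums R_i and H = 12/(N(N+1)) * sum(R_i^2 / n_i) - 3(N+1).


Step 1: Combine all N = 9 observations and assign midranks.
sorted (value, group, rank): (9,G3,1), (10,G1,2), (12,G2,3), (13,G2,4), (18,G1,5), (20,G2,6), (23,G3,7), (24,G1,8), (25,G3,9)
Step 2: Sum ranks within each group.
R_1 = 15 (n_1 = 3)
R_2 = 13 (n_2 = 3)
R_3 = 17 (n_3 = 3)
Step 3: H = 12/(N(N+1)) * sum(R_i^2/n_i) - 3(N+1)
     = 12/(9*10) * (15^2/3 + 13^2/3 + 17^2/3) - 3*10
     = 0.133333 * 227.667 - 30
     = 0.355556.
Step 4: No ties, so H is used without correction.
Step 5: Under H0, H ~ chi^2(2); p-value = 0.837128.
Step 6: alpha = 0.1. fail to reject H0.

H = 0.3556, df = 2, p = 0.837128, fail to reject H0.


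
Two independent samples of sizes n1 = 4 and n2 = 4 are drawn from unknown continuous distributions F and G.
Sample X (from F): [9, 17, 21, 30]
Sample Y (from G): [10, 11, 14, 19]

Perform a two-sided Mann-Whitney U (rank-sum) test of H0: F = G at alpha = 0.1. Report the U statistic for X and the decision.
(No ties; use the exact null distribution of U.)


Step 1: Combine and sort all 8 observations; assign midranks.
sorted (value, group): (9,X), (10,Y), (11,Y), (14,Y), (17,X), (19,Y), (21,X), (30,X)
ranks: 9->1, 10->2, 11->3, 14->4, 17->5, 19->6, 21->7, 30->8
Step 2: Rank sum for X: R1 = 1 + 5 + 7 + 8 = 21.
Step 3: U_X = R1 - n1(n1+1)/2 = 21 - 4*5/2 = 21 - 10 = 11.
       U_Y = n1*n2 - U_X = 16 - 11 = 5.
Step 4: No ties, so the exact null distribution of U (based on enumerating the C(8,4) = 70 equally likely rank assignments) gives the two-sided p-value.
Step 5: p-value = 0.485714; compare to alpha = 0.1. fail to reject H0.

U_X = 11, p = 0.485714, fail to reject H0 at alpha = 0.1.


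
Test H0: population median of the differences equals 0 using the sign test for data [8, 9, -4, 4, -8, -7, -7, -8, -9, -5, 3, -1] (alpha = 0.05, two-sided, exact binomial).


Step 1: Discard zero differences. Original n = 12; n_eff = number of nonzero differences = 12.
Nonzero differences (with sign): +8, +9, -4, +4, -8, -7, -7, -8, -9, -5, +3, -1
Step 2: Count signs: positive = 4, negative = 8.
Step 3: Under H0: P(positive) = 0.5, so the number of positives S ~ Bin(12, 0.5).
Step 4: Two-sided exact p-value = sum of Bin(12,0.5) probabilities at or below the observed probability = 0.387695.
Step 5: alpha = 0.05. fail to reject H0.

n_eff = 12, pos = 4, neg = 8, p = 0.387695, fail to reject H0.


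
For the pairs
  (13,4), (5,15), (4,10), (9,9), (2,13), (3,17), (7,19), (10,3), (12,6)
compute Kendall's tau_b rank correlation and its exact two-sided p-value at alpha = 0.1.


Step 1: Enumerate the 36 unordered pairs (i,j) with i<j and classify each by sign(x_j-x_i) * sign(y_j-y_i).
  (1,2):dx=-8,dy=+11->D; (1,3):dx=-9,dy=+6->D; (1,4):dx=-4,dy=+5->D; (1,5):dx=-11,dy=+9->D
  (1,6):dx=-10,dy=+13->D; (1,7):dx=-6,dy=+15->D; (1,8):dx=-3,dy=-1->C; (1,9):dx=-1,dy=+2->D
  (2,3):dx=-1,dy=-5->C; (2,4):dx=+4,dy=-6->D; (2,5):dx=-3,dy=-2->C; (2,6):dx=-2,dy=+2->D
  (2,7):dx=+2,dy=+4->C; (2,8):dx=+5,dy=-12->D; (2,9):dx=+7,dy=-9->D; (3,4):dx=+5,dy=-1->D
  (3,5):dx=-2,dy=+3->D; (3,6):dx=-1,dy=+7->D; (3,7):dx=+3,dy=+9->C; (3,8):dx=+6,dy=-7->D
  (3,9):dx=+8,dy=-4->D; (4,5):dx=-7,dy=+4->D; (4,6):dx=-6,dy=+8->D; (4,7):dx=-2,dy=+10->D
  (4,8):dx=+1,dy=-6->D; (4,9):dx=+3,dy=-3->D; (5,6):dx=+1,dy=+4->C; (5,7):dx=+5,dy=+6->C
  (5,8):dx=+8,dy=-10->D; (5,9):dx=+10,dy=-7->D; (6,7):dx=+4,dy=+2->C; (6,8):dx=+7,dy=-14->D
  (6,9):dx=+9,dy=-11->D; (7,8):dx=+3,dy=-16->D; (7,9):dx=+5,dy=-13->D; (8,9):dx=+2,dy=+3->C
Step 2: C = 9, D = 27, total pairs = 36.
Step 3: tau = (C - D)/(n(n-1)/2) = (9 - 27)/36 = -0.500000.
Step 4: Exact two-sided p-value (enumerate n! = 362880 permutations of y under H0): p = 0.075176.
Step 5: alpha = 0.1. reject H0.

tau_b = -0.5000 (C=9, D=27), p = 0.075176, reject H0.


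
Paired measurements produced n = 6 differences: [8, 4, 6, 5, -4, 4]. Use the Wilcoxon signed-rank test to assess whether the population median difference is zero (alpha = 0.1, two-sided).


Step 1: Drop any zero differences (none here) and take |d_i|.
|d| = [8, 4, 6, 5, 4, 4]
Step 2: Midrank |d_i| (ties get averaged ranks).
ranks: |8|->6, |4|->2, |6|->5, |5|->4, |4|->2, |4|->2
Step 3: Attach original signs; sum ranks with positive sign and with negative sign.
W+ = 6 + 2 + 5 + 4 + 2 = 19
W- = 2 = 2
(Check: W+ + W- = 21 should equal n(n+1)/2 = 21.)
Step 4: Test statistic W = min(W+, W-) = 2.
Step 5: Ties in |d|, so use the tie-corrected normal approximation.
        E[W] = n(n+1)/4 = 6*7/4 = 10.5.
        Tie groups: |d|=4 (t=3); sum(t^3 - t) = 24.
        Var[W] = n(n+1)(2n+1)/24 - sum(t^3-t)/48 = 546/24 - 24/48 = 22.25.
        z = (W - E[W]) / sqrt(Var[W]) = (2 - 10.5) / 4.7170 = -1.8020.
        Two-sided p = 2*Phi(z) = 0.071546.
Step 6: alpha = 0.1. reject H0.

W+ = 19, W- = 2, W = min = 2, p = 0.071546, reject H0.


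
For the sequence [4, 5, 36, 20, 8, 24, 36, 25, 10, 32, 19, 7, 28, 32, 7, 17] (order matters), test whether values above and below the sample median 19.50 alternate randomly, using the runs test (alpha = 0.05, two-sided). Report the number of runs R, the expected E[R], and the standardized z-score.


Step 1: Compute median = 19.50; label A = above, B = below.
Labels in order: BBAABAAABABBAABB  (n_A = 8, n_B = 8)
Step 2: Count runs R = 9.
Step 3: Under H0 (random ordering), E[R] = 2*n_A*n_B/(n_A+n_B) + 1 = 2*8*8/16 + 1 = 9.0000.
        Var[R] = 2*n_A*n_B*(2*n_A*n_B - n_A - n_B) / ((n_A+n_B)^2 * (n_A+n_B-1)) = 14336/3840 = 3.7333.
        SD[R] = 1.9322.
Step 4: R = E[R], so z = 0 with no continuity correction.
Step 5: Two-sided p-value via normal approximation = 2*(1 - Phi(|z|)) = 1.000000.
Step 6: alpha = 0.05. fail to reject H0.

R = 9, z = 0.0000, p = 1.000000, fail to reject H0.


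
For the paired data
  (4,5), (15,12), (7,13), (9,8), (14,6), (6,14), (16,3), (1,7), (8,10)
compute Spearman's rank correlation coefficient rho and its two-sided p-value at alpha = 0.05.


Step 1: Rank x and y separately (midranks; no ties here).
rank(x): 4->2, 15->8, 7->4, 9->6, 14->7, 6->3, 16->9, 1->1, 8->5
rank(y): 5->2, 12->7, 13->8, 8->5, 6->3, 14->9, 3->1, 7->4, 10->6
Step 2: d_i = R_x(i) - R_y(i); compute d_i^2.
  (2-2)^2=0, (8-7)^2=1, (4-8)^2=16, (6-5)^2=1, (7-3)^2=16, (3-9)^2=36, (9-1)^2=64, (1-4)^2=9, (5-6)^2=1
sum(d^2) = 144.
Step 3: rho = 1 - 6*144 / (9*(9^2 - 1)) = 1 - 864/720 = -0.200000.
Step 4: Under H0, t = rho * sqrt((n-2)/(1-rho^2)) = -0.5401 ~ t(7).
Step 5: Two-sided p-value from the t-distribution with 7 df = 0.605901.
Step 6: alpha = 0.05. fail to reject H0.

rho = -0.2000, p = 0.605901, fail to reject H0 at alpha = 0.05.


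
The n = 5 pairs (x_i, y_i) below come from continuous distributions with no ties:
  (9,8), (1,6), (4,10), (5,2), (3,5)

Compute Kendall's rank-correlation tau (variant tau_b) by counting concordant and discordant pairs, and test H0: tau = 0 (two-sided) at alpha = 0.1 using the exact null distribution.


Step 1: Enumerate the 10 unordered pairs (i,j) with i<j and classify each by sign(x_j-x_i) * sign(y_j-y_i).
  (1,2):dx=-8,dy=-2->C; (1,3):dx=-5,dy=+2->D; (1,4):dx=-4,dy=-6->C; (1,5):dx=-6,dy=-3->C
  (2,3):dx=+3,dy=+4->C; (2,4):dx=+4,dy=-4->D; (2,5):dx=+2,dy=-1->D; (3,4):dx=+1,dy=-8->D
  (3,5):dx=-1,dy=-5->C; (4,5):dx=-2,dy=+3->D
Step 2: C = 5, D = 5, total pairs = 10.
Step 3: tau = (C - D)/(n(n-1)/2) = (5 - 5)/10 = 0.000000.
Step 4: Exact two-sided p-value (enumerate n! = 120 permutations of y under H0): p = 1.000000.
Step 5: alpha = 0.1. fail to reject H0.

tau_b = 0.0000 (C=5, D=5), p = 1.000000, fail to reject H0.


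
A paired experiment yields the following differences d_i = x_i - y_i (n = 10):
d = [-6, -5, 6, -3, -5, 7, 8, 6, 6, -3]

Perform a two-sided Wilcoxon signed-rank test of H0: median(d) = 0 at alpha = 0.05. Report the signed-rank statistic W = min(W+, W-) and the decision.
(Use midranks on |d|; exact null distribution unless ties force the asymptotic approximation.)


Step 1: Drop any zero differences (none here) and take |d_i|.
|d| = [6, 5, 6, 3, 5, 7, 8, 6, 6, 3]
Step 2: Midrank |d_i| (ties get averaged ranks).
ranks: |6|->6.5, |5|->3.5, |6|->6.5, |3|->1.5, |5|->3.5, |7|->9, |8|->10, |6|->6.5, |6|->6.5, |3|->1.5
Step 3: Attach original signs; sum ranks with positive sign and with negative sign.
W+ = 6.5 + 9 + 10 + 6.5 + 6.5 = 38.5
W- = 6.5 + 3.5 + 1.5 + 3.5 + 1.5 = 16.5
(Check: W+ + W- = 55 should equal n(n+1)/2 = 55.)
Step 4: Test statistic W = min(W+, W-) = 16.5.
Step 5: Ties in |d|, so use the tie-corrected normal approximation.
        E[W] = n(n+1)/4 = 10*11/4 = 27.5.
        Tie groups: |d|=3 (t=2), |d|=5 (t=2), |d|=6 (t=4); sum(t^3 - t) = 72.
        Var[W] = n(n+1)(2n+1)/24 - sum(t^3-t)/48 = 2310/24 - 72/48 = 94.75.
        z = (W - E[W]) / sqrt(Var[W]) = (16.5 - 27.5) / 9.7340 = -1.1301.
        Two-sided p = 2*Phi(z) = 0.258449.
Step 6: alpha = 0.05. fail to reject H0.

W+ = 38.5, W- = 16.5, W = min = 16.5, p = 0.258449, fail to reject H0.


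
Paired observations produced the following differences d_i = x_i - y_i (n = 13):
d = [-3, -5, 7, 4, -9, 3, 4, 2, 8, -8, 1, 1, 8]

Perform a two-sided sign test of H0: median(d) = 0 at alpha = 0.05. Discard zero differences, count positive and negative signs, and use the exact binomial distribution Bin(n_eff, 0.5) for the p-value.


Step 1: Discard zero differences. Original n = 13; n_eff = number of nonzero differences = 13.
Nonzero differences (with sign): -3, -5, +7, +4, -9, +3, +4, +2, +8, -8, +1, +1, +8
Step 2: Count signs: positive = 9, negative = 4.
Step 3: Under H0: P(positive) = 0.5, so the number of positives S ~ Bin(13, 0.5).
Step 4: Two-sided exact p-value = sum of Bin(13,0.5) probabilities at or below the observed probability = 0.266846.
Step 5: alpha = 0.05. fail to reject H0.

n_eff = 13, pos = 9, neg = 4, p = 0.266846, fail to reject H0.


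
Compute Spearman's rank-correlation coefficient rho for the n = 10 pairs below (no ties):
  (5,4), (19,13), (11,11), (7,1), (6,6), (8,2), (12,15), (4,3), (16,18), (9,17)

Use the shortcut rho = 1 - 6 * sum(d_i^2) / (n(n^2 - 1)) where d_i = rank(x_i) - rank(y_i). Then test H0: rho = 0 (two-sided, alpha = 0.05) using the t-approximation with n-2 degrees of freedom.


Step 1: Rank x and y separately (midranks; no ties here).
rank(x): 5->2, 19->10, 11->7, 7->4, 6->3, 8->5, 12->8, 4->1, 16->9, 9->6
rank(y): 4->4, 13->7, 11->6, 1->1, 6->5, 2->2, 15->8, 3->3, 18->10, 17->9
Step 2: d_i = R_x(i) - R_y(i); compute d_i^2.
  (2-4)^2=4, (10-7)^2=9, (7-6)^2=1, (4-1)^2=9, (3-5)^2=4, (5-2)^2=9, (8-8)^2=0, (1-3)^2=4, (9-10)^2=1, (6-9)^2=9
sum(d^2) = 50.
Step 3: rho = 1 - 6*50 / (10*(10^2 - 1)) = 1 - 300/990 = 0.696970.
Step 4: Under H0, t = rho * sqrt((n-2)/(1-rho^2)) = 2.7490 ~ t(8).
Step 5: Two-sided p-value from the t-distribution with 8 df = 0.025097.
Step 6: alpha = 0.05. reject H0.

rho = 0.6970, p = 0.025097, reject H0 at alpha = 0.05.


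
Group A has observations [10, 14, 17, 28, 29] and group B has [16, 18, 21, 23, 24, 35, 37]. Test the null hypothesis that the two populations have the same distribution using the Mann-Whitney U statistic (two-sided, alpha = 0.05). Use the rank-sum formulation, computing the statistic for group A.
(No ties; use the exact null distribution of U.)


Step 1: Combine and sort all 12 observations; assign midranks.
sorted (value, group): (10,X), (14,X), (16,Y), (17,X), (18,Y), (21,Y), (23,Y), (24,Y), (28,X), (29,X), (35,Y), (37,Y)
ranks: 10->1, 14->2, 16->3, 17->4, 18->5, 21->6, 23->7, 24->8, 28->9, 29->10, 35->11, 37->12
Step 2: Rank sum for X: R1 = 1 + 2 + 4 + 9 + 10 = 26.
Step 3: U_X = R1 - n1(n1+1)/2 = 26 - 5*6/2 = 26 - 15 = 11.
       U_Y = n1*n2 - U_X = 35 - 11 = 24.
Step 4: No ties, so the exact null distribution of U (based on enumerating the C(12,5) = 792 equally likely rank assignments) gives the two-sided p-value.
Step 5: p-value = 0.343434; compare to alpha = 0.05. fail to reject H0.

U_X = 11, p = 0.343434, fail to reject H0 at alpha = 0.05.


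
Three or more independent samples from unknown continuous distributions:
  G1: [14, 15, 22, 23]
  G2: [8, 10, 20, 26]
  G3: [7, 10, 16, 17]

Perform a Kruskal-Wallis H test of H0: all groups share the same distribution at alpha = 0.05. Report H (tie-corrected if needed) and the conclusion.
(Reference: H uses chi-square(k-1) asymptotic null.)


Step 1: Combine all N = 12 observations and assign midranks.
sorted (value, group, rank): (7,G3,1), (8,G2,2), (10,G2,3.5), (10,G3,3.5), (14,G1,5), (15,G1,6), (16,G3,7), (17,G3,8), (20,G2,9), (22,G1,10), (23,G1,11), (26,G2,12)
Step 2: Sum ranks within each group.
R_1 = 32 (n_1 = 4)
R_2 = 26.5 (n_2 = 4)
R_3 = 19.5 (n_3 = 4)
Step 3: H = 12/(N(N+1)) * sum(R_i^2/n_i) - 3(N+1)
     = 12/(12*13) * (32^2/4 + 26.5^2/4 + 19.5^2/4) - 3*13
     = 0.076923 * 526.625 - 39
     = 1.509615.
Step 4: Ties present; correction factor C = 1 - 6/(12^3 - 12) = 0.996503. Corrected H = 1.509615 / 0.996503 = 1.514912.
Step 5: Under H0, H ~ chi^2(2); p-value = 0.468858.
Step 6: alpha = 0.05. fail to reject H0.

H = 1.5149, df = 2, p = 0.468858, fail to reject H0.


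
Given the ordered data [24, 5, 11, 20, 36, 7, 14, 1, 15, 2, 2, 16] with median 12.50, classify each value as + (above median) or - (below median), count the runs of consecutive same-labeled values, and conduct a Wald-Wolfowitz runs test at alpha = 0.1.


Step 1: Compute median = 12.50; label A = above, B = below.
Labels in order: ABBAABABABBA  (n_A = 6, n_B = 6)
Step 2: Count runs R = 9.
Step 3: Under H0 (random ordering), E[R] = 2*n_A*n_B/(n_A+n_B) + 1 = 2*6*6/12 + 1 = 7.0000.
        Var[R] = 2*n_A*n_B*(2*n_A*n_B - n_A - n_B) / ((n_A+n_B)^2 * (n_A+n_B-1)) = 4320/1584 = 2.7273.
        SD[R] = 1.6514.
Step 4: Continuity-corrected z = (R - 0.5 - E[R]) / SD[R] = (9 - 0.5 - 7.0000) / 1.6514 = 0.9083.
Step 5: Two-sided p-value via normal approximation = 2*(1 - Phi(|z|)) = 0.363722.
Step 6: alpha = 0.1. fail to reject H0.

R = 9, z = 0.9083, p = 0.363722, fail to reject H0.


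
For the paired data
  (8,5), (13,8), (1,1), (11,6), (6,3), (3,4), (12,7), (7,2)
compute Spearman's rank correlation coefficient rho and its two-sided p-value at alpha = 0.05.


Step 1: Rank x and y separately (midranks; no ties here).
rank(x): 8->5, 13->8, 1->1, 11->6, 6->3, 3->2, 12->7, 7->4
rank(y): 5->5, 8->8, 1->1, 6->6, 3->3, 4->4, 7->7, 2->2
Step 2: d_i = R_x(i) - R_y(i); compute d_i^2.
  (5-5)^2=0, (8-8)^2=0, (1-1)^2=0, (6-6)^2=0, (3-3)^2=0, (2-4)^2=4, (7-7)^2=0, (4-2)^2=4
sum(d^2) = 8.
Step 3: rho = 1 - 6*8 / (8*(8^2 - 1)) = 1 - 48/504 = 0.904762.
Step 4: Under H0, t = rho * sqrt((n-2)/(1-rho^2)) = 5.2034 ~ t(6).
Step 5: Two-sided p-value from the t-distribution with 6 df = 0.002008.
Step 6: alpha = 0.05. reject H0.

rho = 0.9048, p = 0.002008, reject H0 at alpha = 0.05.


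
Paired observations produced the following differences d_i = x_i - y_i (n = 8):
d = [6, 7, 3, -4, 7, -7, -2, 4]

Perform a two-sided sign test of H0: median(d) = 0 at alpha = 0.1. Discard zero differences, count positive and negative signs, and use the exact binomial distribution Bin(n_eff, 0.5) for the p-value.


Step 1: Discard zero differences. Original n = 8; n_eff = number of nonzero differences = 8.
Nonzero differences (with sign): +6, +7, +3, -4, +7, -7, -2, +4
Step 2: Count signs: positive = 5, negative = 3.
Step 3: Under H0: P(positive) = 0.5, so the number of positives S ~ Bin(8, 0.5).
Step 4: Two-sided exact p-value = sum of Bin(8,0.5) probabilities at or below the observed probability = 0.726562.
Step 5: alpha = 0.1. fail to reject H0.

n_eff = 8, pos = 5, neg = 3, p = 0.726562, fail to reject H0.


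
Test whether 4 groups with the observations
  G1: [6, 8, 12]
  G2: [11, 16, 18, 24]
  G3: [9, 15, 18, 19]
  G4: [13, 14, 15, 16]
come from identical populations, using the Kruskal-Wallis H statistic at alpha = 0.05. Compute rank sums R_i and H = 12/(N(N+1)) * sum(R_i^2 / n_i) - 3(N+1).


Step 1: Combine all N = 15 observations and assign midranks.
sorted (value, group, rank): (6,G1,1), (8,G1,2), (9,G3,3), (11,G2,4), (12,G1,5), (13,G4,6), (14,G4,7), (15,G3,8.5), (15,G4,8.5), (16,G2,10.5), (16,G4,10.5), (18,G2,12.5), (18,G3,12.5), (19,G3,14), (24,G2,15)
Step 2: Sum ranks within each group.
R_1 = 8 (n_1 = 3)
R_2 = 42 (n_2 = 4)
R_3 = 38 (n_3 = 4)
R_4 = 32 (n_4 = 4)
Step 3: H = 12/(N(N+1)) * sum(R_i^2/n_i) - 3(N+1)
     = 12/(15*16) * (8^2/3 + 42^2/4 + 38^2/4 + 32^2/4) - 3*16
     = 0.050000 * 1079.33 - 48
     = 5.966667.
Step 4: Ties present; correction factor C = 1 - 18/(15^3 - 15) = 0.994643. Corrected H = 5.966667 / 0.994643 = 5.998803.
Step 5: Under H0, H ~ chi^2(3); p-value = 0.111668.
Step 6: alpha = 0.05. fail to reject H0.

H = 5.9988, df = 3, p = 0.111668, fail to reject H0.


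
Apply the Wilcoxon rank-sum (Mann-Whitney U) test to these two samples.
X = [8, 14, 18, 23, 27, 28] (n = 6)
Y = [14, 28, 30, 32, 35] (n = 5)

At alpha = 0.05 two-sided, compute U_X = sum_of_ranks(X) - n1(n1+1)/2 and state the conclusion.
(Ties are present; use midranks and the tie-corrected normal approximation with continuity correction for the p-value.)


Step 1: Combine and sort all 11 observations; assign midranks.
sorted (value, group): (8,X), (14,X), (14,Y), (18,X), (23,X), (27,X), (28,X), (28,Y), (30,Y), (32,Y), (35,Y)
ranks: 8->1, 14->2.5, 14->2.5, 18->4, 23->5, 27->6, 28->7.5, 28->7.5, 30->9, 32->10, 35->11
Step 2: Rank sum for X: R1 = 1 + 2.5 + 4 + 5 + 6 + 7.5 = 26.
Step 3: U_X = R1 - n1(n1+1)/2 = 26 - 6*7/2 = 26 - 21 = 5.
       U_Y = n1*n2 - U_X = 30 - 5 = 25.
Step 4: Ties are present, so use the tie-corrected normal approximation (with continuity correction) for the p-value.
Step 5: p-value = 0.081440; compare to alpha = 0.05. fail to reject H0.

U_X = 5, p = 0.081440, fail to reject H0 at alpha = 0.05.


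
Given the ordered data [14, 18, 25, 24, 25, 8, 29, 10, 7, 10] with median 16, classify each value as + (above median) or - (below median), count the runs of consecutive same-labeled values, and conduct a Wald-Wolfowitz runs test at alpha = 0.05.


Step 1: Compute median = 16; label A = above, B = below.
Labels in order: BAAAABABBB  (n_A = 5, n_B = 5)
Step 2: Count runs R = 5.
Step 3: Under H0 (random ordering), E[R] = 2*n_A*n_B/(n_A+n_B) + 1 = 2*5*5/10 + 1 = 6.0000.
        Var[R] = 2*n_A*n_B*(2*n_A*n_B - n_A - n_B) / ((n_A+n_B)^2 * (n_A+n_B-1)) = 2000/900 = 2.2222.
        SD[R] = 1.4907.
Step 4: Continuity-corrected z = (R + 0.5 - E[R]) / SD[R] = (5 + 0.5 - 6.0000) / 1.4907 = -0.3354.
Step 5: Two-sided p-value via normal approximation = 2*(1 - Phi(|z|)) = 0.737316.
Step 6: alpha = 0.05. fail to reject H0.

R = 5, z = -0.3354, p = 0.737316, fail to reject H0.
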